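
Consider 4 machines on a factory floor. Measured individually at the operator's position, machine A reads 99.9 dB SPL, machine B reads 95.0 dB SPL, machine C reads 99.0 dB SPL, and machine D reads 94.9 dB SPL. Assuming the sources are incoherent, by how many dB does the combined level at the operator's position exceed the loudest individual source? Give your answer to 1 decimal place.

Incoherent sources sum as intensities:
L_total = 10·log₁₀(10^(99.9/10) + 10^(95.0/10) + 10^(99.0/10) + 10^(94.9/10)) = 103.80 dB SPL.
Excess over the loudest (99.9 dB): 103.80 − 99.9 = 3.9 dB.

3.9 dB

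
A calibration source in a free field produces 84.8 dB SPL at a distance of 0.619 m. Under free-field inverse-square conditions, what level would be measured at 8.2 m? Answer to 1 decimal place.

62.4 dB SPL

Inverse-square spreading gives ΔL = −20·log₁₀(d₂/d₁).
ΔL = −20·log₁₀(8.2/0.619) = -22.44 dB, so L₂ = 84.8 + (-22.44) = 62.4 dB SPL.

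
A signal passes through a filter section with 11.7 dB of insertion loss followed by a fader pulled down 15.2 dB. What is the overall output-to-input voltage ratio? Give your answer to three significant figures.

Net gain = (−11.7) + (−15.2) = -26.9 dB.
Voltage ratio = 10^(-26.9/20) = 0.0452.

0.0452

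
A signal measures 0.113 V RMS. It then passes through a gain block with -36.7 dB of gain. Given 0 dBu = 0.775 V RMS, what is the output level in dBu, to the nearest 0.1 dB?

Input level: 20·log₁₀(0.113/0.775) = -16.72 dBu.
Output: -16.72 − 36.7 = -53.4 dBu.

-53.4 dBu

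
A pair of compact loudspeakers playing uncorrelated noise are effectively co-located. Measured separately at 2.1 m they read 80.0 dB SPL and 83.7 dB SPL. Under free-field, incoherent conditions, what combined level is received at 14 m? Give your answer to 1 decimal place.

68.8 dB SPL

Combined at 2.1 m: 10·log₁₀(10^(80.0/10)+10^(83.7/10)) = 85.24 dB SPL.
Then apply −20·log₁₀(14/2.1) = -16.48 dB → 68.8 dB SPL.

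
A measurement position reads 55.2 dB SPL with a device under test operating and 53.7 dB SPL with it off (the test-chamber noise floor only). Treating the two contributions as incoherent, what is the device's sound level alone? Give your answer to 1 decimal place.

49.9 dB SPL

Background correction is a power subtraction:
L_src = 10·log₁₀(10^(55.2/10) − 10^(53.7/10)) = 10·log₁₀(96710) = 49.9 dB SPL.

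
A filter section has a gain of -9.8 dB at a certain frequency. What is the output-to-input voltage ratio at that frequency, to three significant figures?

Voltage ratio = 10^(dB/20).
10^(-9.8/20) = 10^(-0.4900) = 0.324.

0.324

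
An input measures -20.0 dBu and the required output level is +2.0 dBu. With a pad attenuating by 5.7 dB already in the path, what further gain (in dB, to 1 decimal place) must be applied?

The required make-up gain is the shortfall in the dB sum.
G = +2.0 − (-20.0) + 5.7 = 27.7 dB.

27.7 dB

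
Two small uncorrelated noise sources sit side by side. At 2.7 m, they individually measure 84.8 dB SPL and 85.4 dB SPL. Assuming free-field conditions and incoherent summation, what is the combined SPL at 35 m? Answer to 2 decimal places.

65.87 dB SPL

Combined at 2.7 m: 10·log₁₀(10^(84.8/10)+10^(85.4/10)) = 88.121 dB SPL.
Then apply −20·log₁₀(35/2.7) = -22.254 dB → 65.87 dB SPL.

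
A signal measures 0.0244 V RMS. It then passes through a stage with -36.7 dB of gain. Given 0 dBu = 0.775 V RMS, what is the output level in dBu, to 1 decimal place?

Input level: 20·log₁₀(0.0244/0.775) = -30.04 dBu.
Output: -30.04 − 36.7 = -66.7 dBu.

-66.7 dBu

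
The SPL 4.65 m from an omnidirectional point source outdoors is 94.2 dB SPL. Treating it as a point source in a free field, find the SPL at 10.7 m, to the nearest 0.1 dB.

87.0 dB SPL

Free-field point source: level drops by 20·log₁₀ of the distance ratio.
ΔL = −20·log₁₀(10.7/4.65) = -7.24 dB, so L₂ = 94.2 + (-7.24) = 87.0 dB SPL.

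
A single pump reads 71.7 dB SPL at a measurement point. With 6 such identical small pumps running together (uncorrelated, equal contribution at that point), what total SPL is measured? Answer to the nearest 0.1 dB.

6 equal incoherent sources raise the level by 10·log₁₀(6) = 7.78 dB.
L_total = 71.7 + 7.78 = 79.5 dB SPL.

79.5 dB SPL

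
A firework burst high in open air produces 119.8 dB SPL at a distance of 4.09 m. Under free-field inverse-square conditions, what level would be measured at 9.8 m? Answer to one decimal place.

Inverse-square spreading gives ΔL = −20·log₁₀(d₂/d₁).
ΔL = −20·log₁₀(9.8/4.09) = -7.59 dB, so L₂ = 119.8 + (-7.59) = 112.2 dB SPL.

112.2 dB SPL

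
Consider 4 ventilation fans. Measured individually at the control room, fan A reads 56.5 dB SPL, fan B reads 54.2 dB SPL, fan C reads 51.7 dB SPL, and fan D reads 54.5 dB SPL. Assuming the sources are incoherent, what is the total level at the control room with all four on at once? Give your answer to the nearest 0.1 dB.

60.6 dB SPL

Uncorrelated sources add in intensity (power), not in dB.
L_total = 10·log₁₀(10^(56.5/10) + 10^(54.2/10) + 10^(51.7/10) + 10^(54.5/10)) = 10·log₁₀(1139000) = 60.6 dB SPL.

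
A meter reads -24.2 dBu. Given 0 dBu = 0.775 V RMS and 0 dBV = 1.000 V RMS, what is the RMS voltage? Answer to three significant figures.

V = 0.775 V × 10^(-24.2/20).
= 0.775 × 0.06166 = 0.0478 V.

0.0478 V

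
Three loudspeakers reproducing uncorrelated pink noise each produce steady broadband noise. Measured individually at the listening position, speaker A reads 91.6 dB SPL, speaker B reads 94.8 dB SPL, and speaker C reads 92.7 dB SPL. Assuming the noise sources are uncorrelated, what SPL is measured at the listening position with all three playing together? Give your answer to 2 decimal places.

Add the sources as powers (linear), then convert back to dB:
L_total = 10·log₁₀(10^(91.6/10) + 10^(94.8/10) + 10^(92.7/10)) = 10·log₁₀(6327000000) = 98.01 dB SPL.

98.01 dB SPL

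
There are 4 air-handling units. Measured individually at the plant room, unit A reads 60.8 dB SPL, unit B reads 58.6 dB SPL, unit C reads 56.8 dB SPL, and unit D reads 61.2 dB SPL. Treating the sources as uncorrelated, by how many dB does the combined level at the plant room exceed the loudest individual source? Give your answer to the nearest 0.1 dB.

Add the sources as powers (linear), then convert back to dB:
L_total = 10·log₁₀(10^(60.8/10) + 10^(58.6/10) + 10^(56.8/10) + 10^(61.2/10)) = 65.71 dB SPL.
Excess over the loudest (61.2 dB): 65.71 − 61.2 = 4.5 dB.

4.5 dB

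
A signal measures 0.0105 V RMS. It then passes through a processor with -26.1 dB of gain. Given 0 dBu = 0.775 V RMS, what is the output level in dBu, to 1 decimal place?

-63.5 dBu

Input level: 20·log₁₀(0.0105/0.775) = -37.36 dBu.
Output: -37.36 − 26.1 = -63.5 dBu.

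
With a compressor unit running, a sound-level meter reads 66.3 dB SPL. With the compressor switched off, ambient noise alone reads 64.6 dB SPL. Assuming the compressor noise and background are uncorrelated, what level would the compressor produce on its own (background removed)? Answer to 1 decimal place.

Subtract intensities: L_src = 10·log₁₀(10^(L_total/10) − 10^(L_bg/10)).
L_src = 10·log₁₀(10^(66.3/10) − 10^(64.6/10)) = 10·log₁₀(1382000) = 61.4 dB SPL.

61.4 dB SPL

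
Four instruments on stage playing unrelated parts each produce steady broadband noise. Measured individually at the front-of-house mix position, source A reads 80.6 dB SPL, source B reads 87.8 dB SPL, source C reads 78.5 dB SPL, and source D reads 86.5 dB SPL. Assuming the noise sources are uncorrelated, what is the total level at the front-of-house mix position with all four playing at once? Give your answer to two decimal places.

Uncorrelated sources add in intensity (power), not in dB.
L_total = 10·log₁₀(10^(80.6/10) + 10^(87.8/10) + 10^(78.5/10) + 10^(86.5/10)) = 10·log₁₀(1235000000) = 90.92 dB SPL.

90.92 dB SPL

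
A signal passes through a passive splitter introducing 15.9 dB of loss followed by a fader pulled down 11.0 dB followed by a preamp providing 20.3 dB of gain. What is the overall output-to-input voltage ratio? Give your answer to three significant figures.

0.468

Net gain = (−15.9) + (−11.0) + 20.3 = -6.6 dB.
Voltage ratio = 10^(-6.6/20) = 0.468.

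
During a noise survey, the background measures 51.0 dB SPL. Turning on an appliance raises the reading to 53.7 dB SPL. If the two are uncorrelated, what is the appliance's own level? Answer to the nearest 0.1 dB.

50.4 dB SPL

Remove the background by subtracting linear intensities:
L_src = 10·log₁₀(10^(53.7/10) − 10^(51.0/10)) = 10·log₁₀(108500) = 50.4 dB SPL.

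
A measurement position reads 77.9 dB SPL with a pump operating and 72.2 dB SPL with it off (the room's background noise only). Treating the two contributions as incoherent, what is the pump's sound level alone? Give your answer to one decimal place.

Remove the background by subtracting linear intensities:
L_src = 10·log₁₀(10^(77.9/10) − 10^(72.2/10)) = 10·log₁₀(45060000) = 76.5 dB SPL.

76.5 dB SPL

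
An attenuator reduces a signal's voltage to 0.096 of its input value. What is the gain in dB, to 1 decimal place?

Voltage is an amplitude quantity, so gain = 20·log₁₀(V_out/V_in).
20·log₁₀(0.096) = -20.4 dB.

-20.4 dB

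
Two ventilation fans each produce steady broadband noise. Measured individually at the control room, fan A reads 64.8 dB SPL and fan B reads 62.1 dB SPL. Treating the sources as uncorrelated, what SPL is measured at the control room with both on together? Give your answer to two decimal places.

66.67 dB SPL

Uncorrelated sources add in intensity (power), not in dB.
L_total = 10·log₁₀(10^(64.8/10) + 10^(62.1/10)) = 10·log₁₀(4642000) = 66.67 dB SPL.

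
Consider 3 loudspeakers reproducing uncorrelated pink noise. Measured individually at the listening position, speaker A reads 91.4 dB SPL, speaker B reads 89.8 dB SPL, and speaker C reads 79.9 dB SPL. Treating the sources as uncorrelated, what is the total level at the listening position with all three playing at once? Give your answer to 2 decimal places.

93.86 dB SPL

Uncorrelated sources add in intensity (power), not in dB.
L_total = 10·log₁₀(10^(91.4/10) + 10^(89.8/10) + 10^(79.9/10)) = 10·log₁₀(2433000000) = 93.86 dB SPL.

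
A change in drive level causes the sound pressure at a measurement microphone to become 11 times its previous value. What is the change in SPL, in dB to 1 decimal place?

SPL change from a pressure ratio uses the 20·log₁₀ form:
20·log₁₀(11) = 20.8 dB.

20.8 dB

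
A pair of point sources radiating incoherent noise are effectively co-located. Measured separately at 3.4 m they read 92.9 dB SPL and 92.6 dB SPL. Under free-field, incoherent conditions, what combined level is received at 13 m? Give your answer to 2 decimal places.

Combined at 3.4 m: 10·log₁₀(10^(92.9/10)+10^(92.6/10)) = 95.763 dB SPL.
Then apply −20·log₁₀(13/3.4) = -11.649 dB → 84.11 dB SPL.

84.11 dB SPL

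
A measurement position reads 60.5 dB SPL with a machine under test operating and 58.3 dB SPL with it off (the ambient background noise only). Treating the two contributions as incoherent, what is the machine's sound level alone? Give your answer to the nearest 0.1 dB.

56.5 dB SPL

Background correction is a power subtraction:
L_src = 10·log₁₀(10^(60.5/10) − 10^(58.3/10)) = 10·log₁₀(445900) = 56.5 dB SPL.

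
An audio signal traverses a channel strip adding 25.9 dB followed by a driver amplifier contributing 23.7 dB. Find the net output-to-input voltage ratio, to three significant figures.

Net gain = 25.9 + 23.7 = 49.6 dB.
Voltage ratio = 10^(49.6/20) = 302.

302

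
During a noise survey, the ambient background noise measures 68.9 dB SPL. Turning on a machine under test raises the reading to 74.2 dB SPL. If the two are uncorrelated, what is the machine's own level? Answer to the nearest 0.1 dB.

72.7 dB SPL

Remove the background by subtracting linear intensities:
L_src = 10·log₁₀(10^(74.2/10) − 10^(68.9/10)) = 10·log₁₀(18540000) = 72.7 dB SPL.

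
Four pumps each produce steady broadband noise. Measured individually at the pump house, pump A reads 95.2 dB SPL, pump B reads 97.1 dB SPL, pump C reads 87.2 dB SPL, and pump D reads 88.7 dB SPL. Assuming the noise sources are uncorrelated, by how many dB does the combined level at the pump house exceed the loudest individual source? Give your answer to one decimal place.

2.8 dB

Uncorrelated sources add in intensity (power), not in dB.
L_total = 10·log₁₀(10^(95.2/10) + 10^(97.1/10) + 10^(87.2/10) + 10^(88.7/10)) = 99.87 dB SPL.
Excess over the loudest (97.1 dB): 99.87 − 97.1 = 2.8 dB.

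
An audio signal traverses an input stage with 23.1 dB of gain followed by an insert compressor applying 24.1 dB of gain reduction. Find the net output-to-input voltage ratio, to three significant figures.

0.891

Net gain = 23.1 + (−24.1) = -1.0 dB.
Voltage ratio = 10^(-1.0/20) = 0.891.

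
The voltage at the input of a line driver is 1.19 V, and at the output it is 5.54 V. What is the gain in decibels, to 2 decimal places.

13.36 dB

For a voltage ratio, dB = 20·log₁₀(V₂/V₁).
20·log₁₀(5.54/1.19) = 20·log₁₀(4.655) = 13.36 dB.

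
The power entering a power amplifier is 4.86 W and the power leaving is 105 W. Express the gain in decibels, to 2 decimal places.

Power is a power quantity, so gain = 10·log₁₀(P_out/P_in).
10·log₁₀(105/4.86) = 10·log₁₀(21.60) = 13.35 dB.

13.35 dB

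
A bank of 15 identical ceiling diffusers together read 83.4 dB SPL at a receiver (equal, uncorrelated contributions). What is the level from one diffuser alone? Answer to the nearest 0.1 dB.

15 equal incoherent sources add 10·log₁₀(15) = 11.76 dB over one source.
L_one = 83.4 − 11.76 = 71.6 dB SPL.

71.6 dB SPL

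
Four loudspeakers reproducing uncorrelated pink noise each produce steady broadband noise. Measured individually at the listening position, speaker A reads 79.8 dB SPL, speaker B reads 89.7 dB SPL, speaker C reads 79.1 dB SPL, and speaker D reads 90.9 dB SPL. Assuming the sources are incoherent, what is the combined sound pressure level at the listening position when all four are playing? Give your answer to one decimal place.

Uncorrelated sources add in intensity (power), not in dB.
L_total = 10·log₁₀(10^(79.8/10) + 10^(89.7/10) + 10^(79.1/10) + 10^(90.9/10)) = 10·log₁₀(2340000000) = 93.7 dB SPL.

93.7 dB SPL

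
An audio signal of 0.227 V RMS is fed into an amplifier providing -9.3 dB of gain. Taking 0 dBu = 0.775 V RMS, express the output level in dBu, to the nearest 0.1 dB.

Input level: 20·log₁₀(0.227/0.775) = -10.67 dBu.
Output: -10.67 − 9.3 = -20.0 dBu.

-20.0 dBu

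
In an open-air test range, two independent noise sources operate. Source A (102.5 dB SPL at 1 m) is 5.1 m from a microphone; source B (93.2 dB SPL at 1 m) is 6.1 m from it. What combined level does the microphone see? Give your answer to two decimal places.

At the listener: L_A = 102.5 − 20·log₁₀(5.1) = 88.349 dB; L_B = 93.2 − 20·log₁₀(6.1) = 77.493 dB.
Combined: 10·log₁₀(10^(88.349/10)+10^(77.493/10)) = 88.69 dB SPL.

88.69 dB SPL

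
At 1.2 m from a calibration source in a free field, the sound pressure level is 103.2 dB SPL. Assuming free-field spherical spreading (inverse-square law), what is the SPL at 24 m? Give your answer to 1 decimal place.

77.2 dB SPL

Inverse-square spreading gives ΔL = −20·log₁₀(d₂/d₁).
ΔL = −20·log₁₀(24/1.2) = -26.02 dB, so L₂ = 103.2 + (-26.02) = 77.2 dB SPL.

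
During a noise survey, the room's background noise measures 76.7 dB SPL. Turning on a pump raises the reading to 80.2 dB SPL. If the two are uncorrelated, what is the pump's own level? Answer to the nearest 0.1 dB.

Background correction is a power subtraction:
L_src = 10·log₁₀(10^(80.2/10) − 10^(76.7/10)) = 10·log₁₀(57940000) = 77.6 dB SPL.

77.6 dB SPL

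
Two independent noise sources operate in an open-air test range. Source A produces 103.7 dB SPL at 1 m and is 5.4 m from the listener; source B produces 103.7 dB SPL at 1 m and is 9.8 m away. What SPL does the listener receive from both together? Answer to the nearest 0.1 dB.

At the listener: L_A = 103.7 − 20·log₁₀(5.4) = 89.05 dB; L_B = 103.7 − 20·log₁₀(9.8) = 83.88 dB.
Combined: 10·log₁₀(10^(89.05/10)+10^(83.88/10)) = 90.2 dB SPL.

90.2 dB SPL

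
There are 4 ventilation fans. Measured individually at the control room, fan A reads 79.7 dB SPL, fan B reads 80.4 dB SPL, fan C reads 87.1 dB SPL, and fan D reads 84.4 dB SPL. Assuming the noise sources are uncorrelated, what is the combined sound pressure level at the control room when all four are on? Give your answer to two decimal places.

Incoherent sources sum as intensities:
L_total = 10·log₁₀(10^(79.7/10) + 10^(80.4/10) + 10^(87.1/10) + 10^(84.4/10)) = 10·log₁₀(991300000) = 89.96 dB SPL.

89.96 dB SPL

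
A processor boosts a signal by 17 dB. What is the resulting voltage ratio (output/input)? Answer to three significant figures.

Voltage ratio = 10^(dB/20).
10^(17/20) = 10^(0.8500) = 7.08.

7.08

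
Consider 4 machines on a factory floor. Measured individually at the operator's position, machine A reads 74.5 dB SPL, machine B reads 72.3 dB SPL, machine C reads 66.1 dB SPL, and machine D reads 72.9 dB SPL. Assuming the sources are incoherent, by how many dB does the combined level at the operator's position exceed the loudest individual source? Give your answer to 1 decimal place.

Incoherent sources sum as intensities:
L_total = 10·log₁₀(10^(74.5/10) + 10^(72.3/10) + 10^(66.1/10) + 10^(72.9/10)) = 78.37 dB SPL.
Excess over the loudest (74.5 dB): 78.37 − 74.5 = 3.9 dB.

3.9 dB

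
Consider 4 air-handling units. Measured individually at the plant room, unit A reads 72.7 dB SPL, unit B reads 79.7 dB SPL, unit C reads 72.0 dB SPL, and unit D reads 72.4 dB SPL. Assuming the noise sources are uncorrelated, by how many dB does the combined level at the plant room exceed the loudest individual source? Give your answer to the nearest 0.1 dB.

1.9 dB

Incoherent sources sum as intensities:
L_total = 10·log₁₀(10^(72.7/10) + 10^(79.7/10) + 10^(72.0/10) + 10^(72.4/10)) = 81.62 dB SPL.
Excess over the loudest (79.7 dB): 81.62 − 79.7 = 1.9 dB.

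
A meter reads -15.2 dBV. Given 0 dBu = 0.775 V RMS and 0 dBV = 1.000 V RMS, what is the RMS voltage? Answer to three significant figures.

V = 1.000 V × 10^(-15.2/20).
= 1.000 × 0.1738 = 0.174 V.

0.174 V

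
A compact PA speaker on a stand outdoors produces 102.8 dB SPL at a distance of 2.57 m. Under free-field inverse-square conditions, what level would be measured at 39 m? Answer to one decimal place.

For a point source in a free field, ΔL = −20·log₁₀(d₂/d₁).
ΔL = −20·log₁₀(39/2.57) = -23.62 dB, so L₂ = 102.8 + (-23.62) = 79.2 dB SPL.

79.2 dB SPL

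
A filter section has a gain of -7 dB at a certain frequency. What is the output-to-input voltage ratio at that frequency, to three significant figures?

0.447

Voltage ratio = 10^(dB/20).
10^(-7/20) = 10^(-0.3500) = 0.447.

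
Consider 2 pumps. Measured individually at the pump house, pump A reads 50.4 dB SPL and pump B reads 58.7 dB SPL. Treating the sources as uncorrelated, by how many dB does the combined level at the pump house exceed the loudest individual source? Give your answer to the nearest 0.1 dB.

0.6 dB

Uncorrelated sources add in intensity (power), not in dB.
L_total = 10·log₁₀(10^(50.4/10) + 10^(58.7/10)) = 59.30 dB SPL.
Excess over the loudest (58.7 dB): 59.30 − 58.7 = 0.6 dB.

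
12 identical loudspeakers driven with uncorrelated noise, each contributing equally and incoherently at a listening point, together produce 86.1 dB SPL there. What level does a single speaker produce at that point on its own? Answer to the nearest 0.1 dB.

75.3 dB SPL

12 equal incoherent sources add 10·log₁₀(12) = 10.79 dB over one source.
L_one = 86.1 − 10.79 = 75.3 dB SPL.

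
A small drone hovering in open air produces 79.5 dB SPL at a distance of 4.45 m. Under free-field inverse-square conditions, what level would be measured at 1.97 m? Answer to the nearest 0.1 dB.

Inverse-square spreading gives ΔL = −20·log₁₀(d₂/d₁).
ΔL = −20·log₁₀(1.97/4.45) = 7.08 dB, so L₂ = 79.5 + (7.08) = 86.6 dB SPL.

86.6 dB SPL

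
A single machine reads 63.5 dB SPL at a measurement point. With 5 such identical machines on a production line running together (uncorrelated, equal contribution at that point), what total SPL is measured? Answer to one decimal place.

70.5 dB SPL

5 equal incoherent sources raise the level by 10·log₁₀(5) = 6.99 dB.
L_total = 63.5 + 6.99 = 70.5 dB SPL.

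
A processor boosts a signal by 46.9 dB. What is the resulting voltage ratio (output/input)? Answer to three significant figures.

221

Voltage ratio = 10^(dB/20).
10^(46.9/20) = 10^(2.345) = 221.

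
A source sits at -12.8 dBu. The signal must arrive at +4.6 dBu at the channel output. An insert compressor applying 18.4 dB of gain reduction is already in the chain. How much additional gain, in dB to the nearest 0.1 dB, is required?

35.8 dB

The required make-up gain is the shortfall in the dB sum.
G = +4.6 − (-12.8) + 18.4 = 35.8 dB.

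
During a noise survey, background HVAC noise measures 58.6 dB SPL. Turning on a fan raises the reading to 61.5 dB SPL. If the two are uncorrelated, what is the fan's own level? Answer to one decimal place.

58.4 dB SPL

Subtract intensities: L_src = 10·log₁₀(10^(L_total/10) − 10^(L_bg/10)).
L_src = 10·log₁₀(10^(61.5/10) − 10^(58.6/10)) = 10·log₁₀(688100) = 58.4 dB SPL.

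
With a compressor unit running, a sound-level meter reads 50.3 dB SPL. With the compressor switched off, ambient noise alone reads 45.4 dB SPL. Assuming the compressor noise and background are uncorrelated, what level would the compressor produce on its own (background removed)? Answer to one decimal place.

48.6 dB SPL

Background correction is a power subtraction:
L_src = 10·log₁₀(10^(50.3/10) − 10^(45.4/10)) = 10·log₁₀(72480) = 48.6 dB SPL.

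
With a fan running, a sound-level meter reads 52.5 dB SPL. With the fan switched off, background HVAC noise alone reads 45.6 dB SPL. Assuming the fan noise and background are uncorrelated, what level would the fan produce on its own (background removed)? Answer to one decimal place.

51.5 dB SPL

Subtract intensities: L_src = 10·log₁₀(10^(L_total/10) − 10^(L_bg/10)).
L_src = 10·log₁₀(10^(52.5/10) − 10^(45.6/10)) = 10·log₁₀(141500) = 51.5 dB SPL.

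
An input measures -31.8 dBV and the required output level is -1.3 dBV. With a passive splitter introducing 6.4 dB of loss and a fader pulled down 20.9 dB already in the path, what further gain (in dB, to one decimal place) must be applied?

57.8 dB

The required make-up gain is the shortfall in the dB sum.
G = -1.3 − (-31.8) + 6.4 + 20.9 = 57.8 dB.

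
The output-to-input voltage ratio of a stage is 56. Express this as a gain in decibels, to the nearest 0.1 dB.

35.0 dB

Voltage is an amplitude quantity, so gain = 20·log₁₀(V_out/V_in).
20·log₁₀(56) = 35.0 dB.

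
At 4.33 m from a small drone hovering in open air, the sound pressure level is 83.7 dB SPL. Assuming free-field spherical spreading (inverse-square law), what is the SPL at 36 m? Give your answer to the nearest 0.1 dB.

Free-field point source: level drops by 20·log₁₀ of the distance ratio.
ΔL = −20·log₁₀(36/4.33) = -18.40 dB, so L₂ = 83.7 + (-18.40) = 65.3 dB SPL.

65.3 dB SPL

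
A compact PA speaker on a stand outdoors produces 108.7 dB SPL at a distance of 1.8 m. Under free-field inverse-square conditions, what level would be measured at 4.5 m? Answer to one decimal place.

Free-field point source: level drops by 20·log₁₀ of the distance ratio.
ΔL = −20·log₁₀(4.5/1.8) = -7.96 dB, so L₂ = 108.7 + (-7.96) = 100.7 dB SPL.

100.7 dB SPL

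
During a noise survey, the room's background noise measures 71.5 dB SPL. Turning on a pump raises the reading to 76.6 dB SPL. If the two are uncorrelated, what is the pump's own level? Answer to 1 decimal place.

Background correction is a power subtraction:
L_src = 10·log₁₀(10^(76.6/10) − 10^(71.5/10)) = 10·log₁₀(31580000) = 75.0 dB SPL.

75.0 dB SPL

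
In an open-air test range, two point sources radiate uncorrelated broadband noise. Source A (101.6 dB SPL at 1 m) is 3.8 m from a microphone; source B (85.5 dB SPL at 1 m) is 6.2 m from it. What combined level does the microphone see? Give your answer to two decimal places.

90.04 dB SPL

At the listener: L_A = 101.6 − 20·log₁₀(3.8) = 90.004 dB; L_B = 85.5 − 20·log₁₀(6.2) = 69.652 dB.
Combined: 10·log₁₀(10^(90.004/10)+10^(69.652/10)) = 90.04 dB SPL.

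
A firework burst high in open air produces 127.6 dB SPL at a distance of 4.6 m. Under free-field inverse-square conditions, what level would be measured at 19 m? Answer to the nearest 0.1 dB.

115.3 dB SPL

Free-field point source: level drops by 20·log₁₀ of the distance ratio.
ΔL = −20·log₁₀(19/4.6) = -12.32 dB, so L₂ = 127.6 + (-12.32) = 115.3 dB SPL.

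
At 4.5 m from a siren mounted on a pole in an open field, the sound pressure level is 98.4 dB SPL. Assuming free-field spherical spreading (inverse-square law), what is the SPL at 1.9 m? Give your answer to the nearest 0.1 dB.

Free-field point source: level drops by 20·log₁₀ of the distance ratio.
ΔL = −20·log₁₀(1.9/4.5) = 7.49 dB, so L₂ = 98.4 + (7.49) = 105.9 dB SPL.

105.9 dB SPL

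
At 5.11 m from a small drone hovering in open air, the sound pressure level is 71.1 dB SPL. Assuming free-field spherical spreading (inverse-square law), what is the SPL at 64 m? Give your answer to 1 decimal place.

Inverse-square spreading gives ΔL = −20·log₁₀(d₂/d₁).
ΔL = −20·log₁₀(64/5.11) = -21.96 dB, so L₂ = 71.1 + (-21.96) = 49.1 dB SPL.

49.1 dB SPL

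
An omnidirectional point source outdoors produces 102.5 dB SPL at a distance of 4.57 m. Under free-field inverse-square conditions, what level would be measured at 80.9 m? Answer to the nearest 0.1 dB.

For a point source in a free field, ΔL = −20·log₁₀(d₂/d₁).
ΔL = −20·log₁₀(80.9/4.57) = -24.96 dB, so L₂ = 102.5 + (-24.96) = 77.5 dB SPL.

77.5 dB SPL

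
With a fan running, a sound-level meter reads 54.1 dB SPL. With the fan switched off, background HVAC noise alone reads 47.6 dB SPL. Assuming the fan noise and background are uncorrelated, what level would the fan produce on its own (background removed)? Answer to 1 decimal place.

Subtract intensities: L_src = 10·log₁₀(10^(L_total/10) − 10^(L_bg/10)).
L_src = 10·log₁₀(10^(54.1/10) − 10^(47.6/10)) = 10·log₁₀(199500) = 53.0 dB SPL.

53.0 dB SPL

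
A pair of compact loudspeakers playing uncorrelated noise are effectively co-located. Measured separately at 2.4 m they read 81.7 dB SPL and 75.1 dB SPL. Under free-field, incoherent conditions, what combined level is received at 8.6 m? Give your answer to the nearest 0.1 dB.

Combined at 2.4 m: 10·log₁₀(10^(81.7/10)+10^(75.1/10)) = 82.56 dB SPL.
Then apply −20·log₁₀(8.6/2.4) = -11.09 dB → 71.5 dB SPL.

71.5 dB SPL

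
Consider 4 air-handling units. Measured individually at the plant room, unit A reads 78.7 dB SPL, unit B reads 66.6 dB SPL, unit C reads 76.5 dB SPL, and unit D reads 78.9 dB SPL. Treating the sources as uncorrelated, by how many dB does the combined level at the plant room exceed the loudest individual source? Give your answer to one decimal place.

4.1 dB

Uncorrelated sources add in intensity (power), not in dB.
L_total = 10·log₁₀(10^(78.7/10) + 10^(66.6/10) + 10^(76.5/10) + 10^(78.9/10)) = 83.03 dB SPL.
Excess over the loudest (78.9 dB): 83.03 − 78.9 = 4.1 dB.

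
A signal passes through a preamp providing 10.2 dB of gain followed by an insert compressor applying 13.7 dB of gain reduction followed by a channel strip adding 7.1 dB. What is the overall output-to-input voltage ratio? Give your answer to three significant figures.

Net gain = 10.2 + (−13.7) + 7.1 = 3.6 dB.
Voltage ratio = 10^(3.6/20) = 1.51.

1.51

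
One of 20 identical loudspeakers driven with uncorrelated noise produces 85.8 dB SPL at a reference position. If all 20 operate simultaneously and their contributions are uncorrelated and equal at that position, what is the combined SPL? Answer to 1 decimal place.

20 equal incoherent sources raise the level by 10·log₁₀(20) = 13.01 dB.
L_total = 85.8 + 13.01 = 98.8 dB SPL.

98.8 dB SPL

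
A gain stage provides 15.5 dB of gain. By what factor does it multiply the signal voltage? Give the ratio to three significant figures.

Voltage ratio = 10^(dB/20).
10^(15.5/20) = 10^(0.7750) = 5.96.

5.96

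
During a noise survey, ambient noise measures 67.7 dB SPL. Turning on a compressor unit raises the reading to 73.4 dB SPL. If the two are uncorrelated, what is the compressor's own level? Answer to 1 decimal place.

72.0 dB SPL

Background correction is a power subtraction:
L_src = 10·log₁₀(10^(73.4/10) − 10^(67.7/10)) = 10·log₁₀(15990000) = 72.0 dB SPL.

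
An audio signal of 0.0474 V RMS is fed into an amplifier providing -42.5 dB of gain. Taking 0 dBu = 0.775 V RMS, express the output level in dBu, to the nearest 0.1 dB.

Input level: 20·log₁₀(0.0474/0.775) = -24.27 dBu.
Output: -24.27 − 42.5 = -66.8 dBu.

-66.8 dBu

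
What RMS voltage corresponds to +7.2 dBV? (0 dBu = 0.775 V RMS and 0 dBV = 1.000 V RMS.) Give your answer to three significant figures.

2.29 V

V = 1.000 V × 10^(+7.2/20).
= 1.000 × 2.291 = 2.29 V.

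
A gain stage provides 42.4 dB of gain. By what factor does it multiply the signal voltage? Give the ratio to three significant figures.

132

Voltage ratio = 10^(dB/20).
10^(42.4/20) = 10^(2.120) = 132.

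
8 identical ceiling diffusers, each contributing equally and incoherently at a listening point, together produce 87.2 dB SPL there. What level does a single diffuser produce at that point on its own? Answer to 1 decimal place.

8 equal incoherent sources add 10·log₁₀(8) = 9.03 dB over one source.
L_one = 87.2 − 9.03 = 78.2 dB SPL.

78.2 dB SPL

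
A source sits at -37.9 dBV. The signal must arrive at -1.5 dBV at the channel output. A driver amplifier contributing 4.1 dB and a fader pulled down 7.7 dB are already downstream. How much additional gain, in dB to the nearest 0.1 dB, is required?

40.0 dB

The required make-up gain is the shortfall in the dB sum.
G = -1.5 − (-37.9) − 4.1 + 7.7 = 40.0 dB.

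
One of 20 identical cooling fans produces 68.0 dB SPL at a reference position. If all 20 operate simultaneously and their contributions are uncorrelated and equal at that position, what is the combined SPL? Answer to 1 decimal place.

81.0 dB SPL

20 equal incoherent sources raise the level by 10·log₁₀(20) = 13.01 dB.
L_total = 68.0 + 13.01 = 81.0 dB SPL.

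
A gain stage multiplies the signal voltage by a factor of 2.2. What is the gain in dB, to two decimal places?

Voltage ratio → dB uses the 20·log₁₀ form:
20·log₁₀(2.2) = 6.85 dB.

6.85 dB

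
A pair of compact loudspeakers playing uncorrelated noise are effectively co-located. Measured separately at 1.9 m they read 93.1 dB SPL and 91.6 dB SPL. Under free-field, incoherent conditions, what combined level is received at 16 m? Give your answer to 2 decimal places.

76.92 dB SPL

Combined at 1.9 m: 10·log₁₀(10^(93.1/10)+10^(91.6/10)) = 95.425 dB SPL.
Then apply −20·log₁₀(16/1.9) = -18.507 dB → 76.92 dB SPL.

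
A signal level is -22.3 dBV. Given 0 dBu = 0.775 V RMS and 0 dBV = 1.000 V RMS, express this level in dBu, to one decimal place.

-20.1 dBu

The offset between the scales is 20·log₁₀(0.775/1.000) = −2.214 dB.
So dBu = -22.3 + 2.214 = -20.1 dBu.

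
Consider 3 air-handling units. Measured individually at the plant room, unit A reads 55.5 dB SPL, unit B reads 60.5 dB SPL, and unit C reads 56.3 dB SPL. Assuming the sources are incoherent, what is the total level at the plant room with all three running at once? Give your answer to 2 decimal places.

62.80 dB SPL

Incoherent sources sum as intensities:
L_total = 10·log₁₀(10^(55.5/10) + 10^(60.5/10) + 10^(56.3/10)) = 10·log₁₀(1903000) = 62.80 dB SPL.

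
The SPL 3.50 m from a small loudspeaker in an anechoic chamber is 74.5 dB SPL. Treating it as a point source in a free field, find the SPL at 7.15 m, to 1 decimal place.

68.3 dB SPL

For a point source in a free field, ΔL = −20·log₁₀(d₂/d₁).
ΔL = −20·log₁₀(7.15/3.50) = -6.20 dB, so L₂ = 74.5 + (-6.20) = 68.3 dB SPL.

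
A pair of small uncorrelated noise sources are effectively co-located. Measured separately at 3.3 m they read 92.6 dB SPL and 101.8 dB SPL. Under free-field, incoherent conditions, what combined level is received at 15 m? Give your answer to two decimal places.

89.14 dB SPL

Combined at 3.3 m: 10·log₁₀(10^(92.6/10)+10^(101.8/10)) = 102.293 dB SPL.
Then apply −20·log₁₀(15/3.3) = -13.152 dB → 89.14 dB SPL.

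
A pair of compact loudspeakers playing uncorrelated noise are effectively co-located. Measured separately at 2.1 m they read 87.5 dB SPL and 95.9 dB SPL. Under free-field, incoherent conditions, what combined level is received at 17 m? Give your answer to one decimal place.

Combined at 2.1 m: 10·log₁₀(10^(87.5/10)+10^(95.9/10)) = 96.49 dB SPL.
Then apply −20·log₁₀(17/2.1) = -18.16 dB → 78.3 dB SPL.

78.3 dB SPL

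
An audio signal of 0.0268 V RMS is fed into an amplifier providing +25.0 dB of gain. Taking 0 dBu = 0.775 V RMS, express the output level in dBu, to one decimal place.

-4.2 dBu

Input level: 20·log₁₀(0.0268/0.775) = -29.22 dBu.
Output: -29.22 + 25.0 = -4.2 dBu.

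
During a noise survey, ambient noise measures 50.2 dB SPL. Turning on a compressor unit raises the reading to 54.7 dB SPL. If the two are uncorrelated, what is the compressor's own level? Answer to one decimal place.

52.8 dB SPL

Remove the background by subtracting linear intensities:
L_src = 10·log₁₀(10^(54.7/10) − 10^(50.2/10)) = 10·log₁₀(190400) = 52.8 dB SPL.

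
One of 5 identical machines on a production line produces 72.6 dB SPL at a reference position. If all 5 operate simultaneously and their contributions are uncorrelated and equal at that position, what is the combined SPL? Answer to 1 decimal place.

79.6 dB SPL

5 equal incoherent sources raise the level by 10·log₁₀(5) = 6.99 dB.
L_total = 72.6 + 6.99 = 79.6 dB SPL.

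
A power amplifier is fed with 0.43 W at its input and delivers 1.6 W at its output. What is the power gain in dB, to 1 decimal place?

5.7 dB

Power ratio → dB uses the 10·log₁₀ form:
10·log₁₀(1.6/0.43) = 10·log₁₀(3.721) = 5.7 dB.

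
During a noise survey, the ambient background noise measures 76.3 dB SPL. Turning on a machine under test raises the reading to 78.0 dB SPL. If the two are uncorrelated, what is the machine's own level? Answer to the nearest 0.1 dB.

73.1 dB SPL

Subtract intensities: L_src = 10·log₁₀(10^(L_total/10) − 10^(L_bg/10)).
L_src = 10·log₁₀(10^(78.0/10) − 10^(76.3/10)) = 10·log₁₀(20440000) = 73.1 dB SPL.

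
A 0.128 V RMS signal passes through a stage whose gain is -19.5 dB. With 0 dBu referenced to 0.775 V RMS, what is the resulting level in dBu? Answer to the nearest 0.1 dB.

-35.1 dBu

Input level: 20·log₁₀(0.128/0.775) = -15.64 dBu.
Output: -15.64 − 19.5 = -35.1 dBu.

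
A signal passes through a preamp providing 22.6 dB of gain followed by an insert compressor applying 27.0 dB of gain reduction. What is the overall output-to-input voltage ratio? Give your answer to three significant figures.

Net gain = 22.6 + (−27.0) = -4.4 dB.
Voltage ratio = 10^(-4.4/20) = 0.603.

0.603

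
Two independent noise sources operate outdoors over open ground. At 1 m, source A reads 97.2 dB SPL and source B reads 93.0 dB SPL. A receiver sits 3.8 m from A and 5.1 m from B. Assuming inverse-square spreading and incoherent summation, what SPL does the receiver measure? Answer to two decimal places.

86.44 dB SPL

At the listener: L_A = 97.2 − 20·log₁₀(3.8) = 85.604 dB; L_B = 93.0 − 20·log₁₀(5.1) = 78.849 dB.
Combined: 10·log₁₀(10^(85.604/10)+10^(78.849/10)) = 86.44 dB SPL.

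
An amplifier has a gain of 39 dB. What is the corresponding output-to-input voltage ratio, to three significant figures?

89.1

Voltage ratio = 10^(dB/20).
10^(39/20) = 10^(1.950) = 89.1.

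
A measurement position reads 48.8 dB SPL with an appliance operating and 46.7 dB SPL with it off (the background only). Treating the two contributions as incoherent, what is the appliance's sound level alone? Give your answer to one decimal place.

Remove the background by subtracting linear intensities:
L_src = 10·log₁₀(10^(48.8/10) − 10^(46.7/10)) = 10·log₁₀(29080) = 44.6 dB SPL.

44.6 dB SPL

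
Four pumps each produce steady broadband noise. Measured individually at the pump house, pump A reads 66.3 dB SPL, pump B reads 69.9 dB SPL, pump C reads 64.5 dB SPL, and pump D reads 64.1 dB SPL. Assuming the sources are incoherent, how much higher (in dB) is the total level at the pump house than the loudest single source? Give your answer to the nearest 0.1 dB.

3.0 dB

Uncorrelated sources add in intensity (power), not in dB.
L_total = 10·log₁₀(10^(66.3/10) + 10^(69.9/10) + 10^(64.5/10) + 10^(64.1/10)) = 72.88 dB SPL.
Excess over the loudest (69.9 dB): 72.88 − 69.9 = 3.0 dB.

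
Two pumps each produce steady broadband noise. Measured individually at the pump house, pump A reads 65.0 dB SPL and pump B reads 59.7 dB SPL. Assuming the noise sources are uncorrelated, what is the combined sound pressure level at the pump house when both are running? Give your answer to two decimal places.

Add the sources as powers (linear), then convert back to dB:
L_total = 10·log₁₀(10^(65.0/10) + 10^(59.7/10)) = 10·log₁₀(4096000) = 66.12 dB SPL.

66.12 dB SPL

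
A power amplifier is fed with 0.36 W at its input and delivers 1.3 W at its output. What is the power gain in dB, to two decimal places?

For a power ratio, dB = 10·log₁₀(P₂/P₁).
10·log₁₀(1.3/0.36) = 10·log₁₀(3.611) = 5.58 dB.

5.58 dB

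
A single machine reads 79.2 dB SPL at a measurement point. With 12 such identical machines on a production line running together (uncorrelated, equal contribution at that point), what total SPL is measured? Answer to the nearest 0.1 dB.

12 equal incoherent sources raise the level by 10·log₁₀(12) = 10.79 dB.
L_total = 79.2 + 10.79 = 90.0 dB SPL.

90.0 dB SPL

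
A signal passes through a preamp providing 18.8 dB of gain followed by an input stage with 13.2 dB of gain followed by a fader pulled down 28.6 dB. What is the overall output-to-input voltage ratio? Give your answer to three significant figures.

1.48

Net gain = 18.8 + 13.2 + (−28.6) = 3.4 dB.
Voltage ratio = 10^(3.4/20) = 1.48.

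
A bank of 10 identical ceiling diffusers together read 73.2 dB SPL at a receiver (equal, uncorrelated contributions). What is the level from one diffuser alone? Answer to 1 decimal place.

10 equal incoherent sources add 10·log₁₀(10) = 10.00 dB over one source.
L_one = 73.2 − 10.00 = 63.2 dB SPL.

63.2 dB SPL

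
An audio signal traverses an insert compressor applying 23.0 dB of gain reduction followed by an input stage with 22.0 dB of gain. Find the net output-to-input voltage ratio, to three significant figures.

Net gain = (−23.0) + 22.0 = -1.0 dB.
Voltage ratio = 10^(-1.0/20) = 0.891.

0.891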